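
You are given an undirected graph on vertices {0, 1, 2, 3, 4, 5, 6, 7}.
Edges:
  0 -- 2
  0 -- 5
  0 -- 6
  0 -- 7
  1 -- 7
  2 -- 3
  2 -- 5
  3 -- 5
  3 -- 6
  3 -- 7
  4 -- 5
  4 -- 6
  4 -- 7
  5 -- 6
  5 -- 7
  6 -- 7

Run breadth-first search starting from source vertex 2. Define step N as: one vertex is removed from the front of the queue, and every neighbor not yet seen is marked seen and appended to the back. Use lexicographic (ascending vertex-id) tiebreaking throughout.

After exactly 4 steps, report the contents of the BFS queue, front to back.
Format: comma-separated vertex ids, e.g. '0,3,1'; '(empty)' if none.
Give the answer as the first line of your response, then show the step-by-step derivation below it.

6,7,4

step 1: dequeue 2; queue=[0,3,5]; order=2
step 2: dequeue 0; queue=[3,5,6,7]; order=2,0
step 3: dequeue 3; queue=[5,6,7]; order=2,0,3
step 4: dequeue 5; queue=[6,7,4]; order=2,0,3,5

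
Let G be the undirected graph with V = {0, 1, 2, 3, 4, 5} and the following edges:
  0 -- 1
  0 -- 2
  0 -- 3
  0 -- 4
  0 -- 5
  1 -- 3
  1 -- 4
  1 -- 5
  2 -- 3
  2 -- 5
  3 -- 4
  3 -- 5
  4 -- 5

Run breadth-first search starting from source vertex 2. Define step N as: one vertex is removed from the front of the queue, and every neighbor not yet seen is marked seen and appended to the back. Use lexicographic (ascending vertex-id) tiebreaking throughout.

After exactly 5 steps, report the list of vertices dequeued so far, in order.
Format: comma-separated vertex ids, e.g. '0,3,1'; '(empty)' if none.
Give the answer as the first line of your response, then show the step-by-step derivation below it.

2,0,3,5,1

step 1: dequeue 2; queue=[0,3,5]; order=2
step 2: dequeue 0; queue=[3,5,1,4]; order=2,0
step 3: dequeue 3; queue=[5,1,4]; order=2,0,3
step 4: dequeue 5; queue=[1,4]; order=2,0,3,5
step 5: dequeue 1; queue=[4]; order=2,0,3,5,1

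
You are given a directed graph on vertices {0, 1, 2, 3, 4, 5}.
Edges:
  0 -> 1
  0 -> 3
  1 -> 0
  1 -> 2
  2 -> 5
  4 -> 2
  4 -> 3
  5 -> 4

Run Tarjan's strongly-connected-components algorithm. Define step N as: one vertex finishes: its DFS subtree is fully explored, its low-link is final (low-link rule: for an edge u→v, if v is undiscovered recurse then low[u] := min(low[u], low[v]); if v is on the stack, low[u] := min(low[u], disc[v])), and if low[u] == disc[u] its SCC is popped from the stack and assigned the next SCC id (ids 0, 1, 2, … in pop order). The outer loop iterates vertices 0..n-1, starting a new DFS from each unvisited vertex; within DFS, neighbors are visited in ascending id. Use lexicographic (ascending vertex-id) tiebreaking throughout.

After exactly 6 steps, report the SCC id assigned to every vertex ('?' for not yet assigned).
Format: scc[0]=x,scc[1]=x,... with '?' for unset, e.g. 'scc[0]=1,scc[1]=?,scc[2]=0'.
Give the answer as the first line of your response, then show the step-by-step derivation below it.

scc[0]=2,scc[1]=2,scc[2]=1,scc[3]=0,scc[4]=1,scc[5]=1

step 1: low=(low[0]=0,low[1]=0,low[2]=2,low[3]=5,low[4]=2,low[5]=3); scc=(scc[0]=?,scc[1]=?,scc[2]=?,scc[3]=0,scc[4]=?,scc[5]=?)
step 2: low=(low[0]=0,low[1]=0,low[2]=2,low[3]=5,low[4]=2,low[5]=3); scc=(scc[0]=?,scc[1]=?,scc[2]=?,scc[3]=0,scc[4]=?,scc[5]=?)
step 3: low=(low[0]=0,low[1]=0,low[2]=2,low[3]=5,low[4]=2,low[5]=2); scc=(scc[0]=?,scc[1]=?,scc[2]=?,scc[3]=0,scc[4]=?,scc[5]=?)
step 4: low=(low[0]=0,low[1]=0,low[2]=2,low[3]=5,low[4]=2,low[5]=2); scc=(scc[0]=?,scc[1]=?,scc[2]=1,scc[3]=0,scc[4]=1,scc[5]=1)
step 5: low=(low[0]=0,low[1]=0,low[2]=2,low[3]=5,low[4]=2,low[5]=2); scc=(scc[0]=?,scc[1]=?,scc[2]=1,scc[3]=0,scc[4]=1,scc[5]=1)
step 6: low=(low[0]=0,low[1]=0,low[2]=2,low[3]=5,low[4]=2,low[5]=2); scc=(scc[0]=2,scc[1]=2,scc[2]=1,scc[3]=0,scc[4]=1,scc[5]=1)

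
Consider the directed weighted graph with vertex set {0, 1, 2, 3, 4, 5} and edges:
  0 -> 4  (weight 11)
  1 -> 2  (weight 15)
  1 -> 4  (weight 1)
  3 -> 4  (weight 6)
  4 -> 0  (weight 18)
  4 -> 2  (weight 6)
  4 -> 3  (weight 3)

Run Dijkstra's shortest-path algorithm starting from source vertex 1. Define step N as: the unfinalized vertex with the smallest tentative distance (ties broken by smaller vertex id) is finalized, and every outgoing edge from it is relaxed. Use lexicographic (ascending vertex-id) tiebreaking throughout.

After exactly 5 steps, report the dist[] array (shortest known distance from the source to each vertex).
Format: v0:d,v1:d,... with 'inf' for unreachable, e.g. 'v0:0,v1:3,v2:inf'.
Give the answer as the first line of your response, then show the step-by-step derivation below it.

v0:19,v1:0,v2:7,v3:4,v4:1,v5:inf

step 1: dist = v0:inf,v1:0,v2:15,v3:inf,v4:1,v5:inf
step 2: dist = v0:19,v1:0,v2:7,v3:4,v4:1,v5:inf
step 3: dist = v0:19,v1:0,v2:7,v3:4,v4:1,v5:inf
step 4: dist = v0:19,v1:0,v2:7,v3:4,v4:1,v5:inf
step 5: dist = v0:19,v1:0,v2:7,v3:4,v4:1,v5:inf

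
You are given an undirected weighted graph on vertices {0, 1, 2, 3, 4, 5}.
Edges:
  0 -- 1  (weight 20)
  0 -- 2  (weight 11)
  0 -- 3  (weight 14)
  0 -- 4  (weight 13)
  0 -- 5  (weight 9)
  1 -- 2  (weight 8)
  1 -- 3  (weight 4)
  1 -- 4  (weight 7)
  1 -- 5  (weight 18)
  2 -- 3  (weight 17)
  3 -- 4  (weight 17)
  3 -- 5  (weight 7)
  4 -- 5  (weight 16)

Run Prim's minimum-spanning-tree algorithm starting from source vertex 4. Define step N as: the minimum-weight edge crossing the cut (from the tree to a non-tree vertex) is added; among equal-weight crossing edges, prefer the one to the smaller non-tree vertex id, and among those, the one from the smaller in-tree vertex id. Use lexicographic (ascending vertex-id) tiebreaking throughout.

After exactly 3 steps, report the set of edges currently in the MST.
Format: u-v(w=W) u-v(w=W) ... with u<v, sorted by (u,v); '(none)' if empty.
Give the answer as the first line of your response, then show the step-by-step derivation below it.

1-3(w=4) 1-4(w=7) 3-5(w=7)

step 1: add edge 1-4 (w=7); MST = {1-4(w=7)}
step 2: add edge 1-3 (w=4); MST = {1-3(w=4) 1-4(w=7)}
step 3: add edge 3-5 (w=7); MST = {1-3(w=4) 1-4(w=7) 3-5(w=7)}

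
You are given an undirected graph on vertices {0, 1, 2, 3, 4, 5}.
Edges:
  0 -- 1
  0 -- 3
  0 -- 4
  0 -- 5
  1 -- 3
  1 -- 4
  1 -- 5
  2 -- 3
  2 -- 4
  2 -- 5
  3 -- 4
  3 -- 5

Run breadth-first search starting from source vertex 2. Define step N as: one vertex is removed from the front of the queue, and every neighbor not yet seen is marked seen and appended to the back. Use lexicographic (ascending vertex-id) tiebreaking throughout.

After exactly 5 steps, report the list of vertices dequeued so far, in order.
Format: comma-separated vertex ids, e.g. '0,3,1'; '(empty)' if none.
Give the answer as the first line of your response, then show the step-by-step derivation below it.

2,3,4,5,0

step 1: dequeue 2; queue=[3,4,5]; order=2
step 2: dequeue 3; queue=[4,5,0,1]; order=2,3
step 3: dequeue 4; queue=[5,0,1]; order=2,3,4
step 4: dequeue 5; queue=[0,1]; order=2,3,4,5
step 5: dequeue 0; queue=[1]; order=2,3,4,5,0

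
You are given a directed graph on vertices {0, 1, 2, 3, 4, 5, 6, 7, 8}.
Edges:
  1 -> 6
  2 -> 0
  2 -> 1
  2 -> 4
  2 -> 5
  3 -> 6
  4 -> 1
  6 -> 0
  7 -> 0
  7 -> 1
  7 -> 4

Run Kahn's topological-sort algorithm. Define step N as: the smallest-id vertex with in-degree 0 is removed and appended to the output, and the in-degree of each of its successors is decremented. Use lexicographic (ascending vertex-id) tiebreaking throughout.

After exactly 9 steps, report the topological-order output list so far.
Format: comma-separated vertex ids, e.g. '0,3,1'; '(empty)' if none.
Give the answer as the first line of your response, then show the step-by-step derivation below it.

2,3,5,7,4,1,6,0,8

step 1: output 2; order=[2]; indeg=(2,2,0,0,1,0,2,0,0)
step 2: output 3; order=[2,3]; indeg=(2,2,0,0,1,0,1,0,0)
step 3: output 5; order=[2,3,5]; indeg=(2,2,0,0,1,0,1,0,0)
step 4: output 7; order=[2,3,5,7]; indeg=(1,1,0,0,0,0,1,0,0)
step 5: output 4; order=[2,3,5,7,4]; indeg=(1,0,0,0,0,0,1,0,0)
step 6: output 1; order=[2,3,5,7,4,1]; indeg=(1,0,0,0,0,0,0,0,0)
step 7: output 6; order=[2,3,5,7,4,1,6]; indeg=(0,0,0,0,0,0,0,0,0)
step 8: output 0; order=[2,3,5,7,4,1,6,0]; indeg=(0,0,0,0,0,0,0,0,0)
step 9: output 8; order=[2,3,5,7,4,1,6,0,8]; indeg=(0,0,0,0,0,0,0,0,0)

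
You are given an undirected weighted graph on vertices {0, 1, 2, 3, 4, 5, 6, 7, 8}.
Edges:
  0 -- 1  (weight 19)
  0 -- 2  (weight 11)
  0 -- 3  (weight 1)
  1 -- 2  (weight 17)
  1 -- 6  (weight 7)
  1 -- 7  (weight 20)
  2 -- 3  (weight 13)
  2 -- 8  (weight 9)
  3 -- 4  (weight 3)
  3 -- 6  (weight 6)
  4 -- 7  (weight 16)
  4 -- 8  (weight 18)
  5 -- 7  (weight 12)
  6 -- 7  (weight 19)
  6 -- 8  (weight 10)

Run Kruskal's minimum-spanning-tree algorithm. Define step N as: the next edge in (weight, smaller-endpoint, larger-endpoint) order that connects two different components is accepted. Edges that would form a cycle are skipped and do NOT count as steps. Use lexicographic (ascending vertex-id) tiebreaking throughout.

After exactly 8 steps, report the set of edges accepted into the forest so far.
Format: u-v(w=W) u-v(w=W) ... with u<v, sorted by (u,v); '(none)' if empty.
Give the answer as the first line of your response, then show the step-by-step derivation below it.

0-3(w=1) 1-6(w=7) 2-8(w=9) 3-4(w=3) 3-6(w=6) 4-7(w=16) 5-7(w=12) 6-8(w=10)

step 1: add edge 0-3 (w=1); MST = {0-3(w=1)}
step 2: add edge 3-4 (w=3); MST = {0-3(w=1) 3-4(w=3)}
step 3: add edge 3-6 (w=6); MST = {0-3(w=1) 3-4(w=3) 3-6(w=6)}
step 4: add edge 1-6 (w=7); MST = {0-3(w=1) 1-6(w=7) 3-4(w=3) 3-6(w=6)}
step 5: add edge 2-8 (w=9); MST = {0-3(w=1) 1-6(w=7) 2-8(w=9) 3-4(w=3) 3-6(w=6)}
step 6: add edge 6-8 (w=10); MST = {0-3(w=1) 1-6(w=7) 2-8(w=9) 3-4(w=3) 3-6(w=6) 6-8(w=10)}
step 7: add edge 5-7 (w=12); MST = {0-3(w=1) 1-6(w=7) 2-8(w=9) 3-4(w=3) 3-6(w=6) 5-7(w=12) 6-8(w=10)}
step 8: add edge 4-7 (w=16); MST = {0-3(w=1) 1-6(w=7) 2-8(w=9) 3-4(w=3) 3-6(w=6) 4-7(w=16) 5-7(w=12) 6-8(w=10)}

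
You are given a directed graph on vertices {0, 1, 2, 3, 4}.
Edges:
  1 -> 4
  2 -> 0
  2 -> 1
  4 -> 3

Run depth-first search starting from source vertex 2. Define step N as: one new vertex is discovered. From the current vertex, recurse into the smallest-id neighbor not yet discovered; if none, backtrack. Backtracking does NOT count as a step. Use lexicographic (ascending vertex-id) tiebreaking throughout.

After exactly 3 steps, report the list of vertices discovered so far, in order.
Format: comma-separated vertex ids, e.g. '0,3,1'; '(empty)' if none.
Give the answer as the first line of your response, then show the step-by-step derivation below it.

2,0,1

step 1: discover 2; path=2; order=2
step 2: discover 0; path=2>0; order=2,0
step 3: discover 1; path=2>1; order=2,0,1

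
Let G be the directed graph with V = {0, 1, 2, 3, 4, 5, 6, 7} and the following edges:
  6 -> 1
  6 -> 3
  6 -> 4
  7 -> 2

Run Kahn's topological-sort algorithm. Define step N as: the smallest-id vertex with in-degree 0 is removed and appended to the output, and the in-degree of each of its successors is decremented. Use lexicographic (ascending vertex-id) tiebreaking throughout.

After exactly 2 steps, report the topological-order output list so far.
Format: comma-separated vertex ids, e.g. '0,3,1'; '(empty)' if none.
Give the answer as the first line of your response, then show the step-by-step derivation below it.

0,5

step 1: output 0; order=[0]; indeg=(0,1,1,1,1,0,0,0)
step 2: output 5; order=[0,5]; indeg=(0,1,1,1,1,0,0,0)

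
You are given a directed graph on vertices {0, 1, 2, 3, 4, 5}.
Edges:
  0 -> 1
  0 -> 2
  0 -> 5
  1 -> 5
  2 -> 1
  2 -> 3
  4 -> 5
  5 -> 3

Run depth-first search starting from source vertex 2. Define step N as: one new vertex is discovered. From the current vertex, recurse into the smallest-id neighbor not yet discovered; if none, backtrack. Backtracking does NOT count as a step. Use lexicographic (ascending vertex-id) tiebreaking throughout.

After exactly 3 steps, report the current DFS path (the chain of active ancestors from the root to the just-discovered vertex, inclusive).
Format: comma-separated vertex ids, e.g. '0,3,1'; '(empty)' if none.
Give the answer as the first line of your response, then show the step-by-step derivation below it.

2,1,5

step 1: discover 2; path=2; order=2
step 2: discover 1; path=2>1; order=2,1
step 3: discover 5; path=2>1>5; order=2,1,5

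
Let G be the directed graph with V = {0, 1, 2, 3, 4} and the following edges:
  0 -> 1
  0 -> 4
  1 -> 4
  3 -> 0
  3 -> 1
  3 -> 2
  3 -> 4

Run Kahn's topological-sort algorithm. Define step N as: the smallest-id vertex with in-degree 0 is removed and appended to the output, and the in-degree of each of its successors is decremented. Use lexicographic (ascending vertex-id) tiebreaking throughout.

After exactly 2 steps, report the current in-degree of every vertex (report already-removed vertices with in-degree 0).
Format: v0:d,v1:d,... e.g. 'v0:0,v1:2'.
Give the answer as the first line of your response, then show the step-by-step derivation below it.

v0:0,v1:0,v2:0,v3:0,v4:1

step 1: output 3; order=[3]; indeg=(0,1,0,0,2)
step 2: output 0; order=[3,0]; indeg=(0,0,0,0,1)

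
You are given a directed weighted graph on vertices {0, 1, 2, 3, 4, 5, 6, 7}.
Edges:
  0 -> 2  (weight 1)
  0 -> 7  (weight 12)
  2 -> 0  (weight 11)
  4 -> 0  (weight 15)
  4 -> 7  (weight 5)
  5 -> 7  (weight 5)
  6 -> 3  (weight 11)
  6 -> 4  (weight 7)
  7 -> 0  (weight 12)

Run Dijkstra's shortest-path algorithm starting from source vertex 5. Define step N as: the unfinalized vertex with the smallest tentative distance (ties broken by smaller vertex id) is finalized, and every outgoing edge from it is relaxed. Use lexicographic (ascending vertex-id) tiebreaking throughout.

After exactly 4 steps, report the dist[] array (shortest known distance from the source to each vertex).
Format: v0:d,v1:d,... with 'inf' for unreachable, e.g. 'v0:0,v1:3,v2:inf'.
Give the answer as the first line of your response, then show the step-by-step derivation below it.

v0:17,v1:inf,v2:18,v3:inf,v4:inf,v5:0,v6:inf,v7:5

step 1: dist = v0:inf,v1:inf,v2:inf,v3:inf,v4:inf,v5:0,v6:inf,v7:5
step 2: dist = v0:17,v1:inf,v2:inf,v3:inf,v4:inf,v5:0,v6:inf,v7:5
step 3: dist = v0:17,v1:inf,v2:18,v3:inf,v4:inf,v5:0,v6:inf,v7:5
step 4: dist = v0:17,v1:inf,v2:18,v3:inf,v4:inf,v5:0,v6:inf,v7:5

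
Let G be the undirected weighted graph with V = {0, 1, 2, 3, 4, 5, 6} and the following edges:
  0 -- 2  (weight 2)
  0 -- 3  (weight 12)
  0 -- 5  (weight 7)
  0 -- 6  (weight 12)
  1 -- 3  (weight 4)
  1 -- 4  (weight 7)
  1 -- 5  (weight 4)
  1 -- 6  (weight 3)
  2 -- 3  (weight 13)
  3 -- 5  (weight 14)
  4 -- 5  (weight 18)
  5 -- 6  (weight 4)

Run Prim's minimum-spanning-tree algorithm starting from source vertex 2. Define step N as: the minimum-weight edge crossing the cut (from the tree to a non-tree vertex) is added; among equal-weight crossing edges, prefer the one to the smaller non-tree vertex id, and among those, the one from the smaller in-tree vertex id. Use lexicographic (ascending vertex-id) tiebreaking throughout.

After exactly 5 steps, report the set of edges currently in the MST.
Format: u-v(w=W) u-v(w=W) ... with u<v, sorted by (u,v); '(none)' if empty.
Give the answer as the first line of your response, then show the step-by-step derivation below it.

0-2(w=2) 0-5(w=7) 1-3(w=4) 1-5(w=4) 1-6(w=3)

step 1: add edge 0-2 (w=2); MST = {0-2(w=2)}
step 2: add edge 0-5 (w=7); MST = {0-2(w=2) 0-5(w=7)}
step 3: add edge 1-5 (w=4); MST = {0-2(w=2) 0-5(w=7) 1-5(w=4)}
step 4: add edge 1-6 (w=3); MST = {0-2(w=2) 0-5(w=7) 1-5(w=4) 1-6(w=3)}
step 5: add edge 1-3 (w=4); MST = {0-2(w=2) 0-5(w=7) 1-3(w=4) 1-5(w=4) 1-6(w=3)}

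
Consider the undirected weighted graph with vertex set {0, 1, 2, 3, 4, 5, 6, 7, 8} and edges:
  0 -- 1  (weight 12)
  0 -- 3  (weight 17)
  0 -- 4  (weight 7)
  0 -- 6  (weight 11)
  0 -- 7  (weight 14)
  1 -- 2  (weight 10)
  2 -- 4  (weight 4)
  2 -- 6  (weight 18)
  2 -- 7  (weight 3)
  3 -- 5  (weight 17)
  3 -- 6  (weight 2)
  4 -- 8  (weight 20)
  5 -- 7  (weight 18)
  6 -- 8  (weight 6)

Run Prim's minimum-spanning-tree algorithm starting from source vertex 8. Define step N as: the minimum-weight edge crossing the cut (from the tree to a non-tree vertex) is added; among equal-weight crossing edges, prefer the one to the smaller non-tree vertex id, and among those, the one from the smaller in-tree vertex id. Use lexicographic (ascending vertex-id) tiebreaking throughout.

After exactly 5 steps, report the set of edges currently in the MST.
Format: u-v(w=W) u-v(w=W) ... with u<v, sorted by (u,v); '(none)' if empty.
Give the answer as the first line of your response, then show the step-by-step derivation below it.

0-4(w=7) 0-6(w=11) 2-4(w=4) 3-6(w=2) 6-8(w=6)

step 1: add edge 6-8 (w=6); MST = {6-8(w=6)}
step 2: add edge 3-6 (w=2); MST = {3-6(w=2) 6-8(w=6)}
step 3: add edge 0-6 (w=11); MST = {0-6(w=11) 3-6(w=2) 6-8(w=6)}
step 4: add edge 0-4 (w=7); MST = {0-4(w=7) 0-6(w=11) 3-6(w=2) 6-8(w=6)}
step 5: add edge 2-4 (w=4); MST = {0-4(w=7) 0-6(w=11) 2-4(w=4) 3-6(w=2) 6-8(w=6)}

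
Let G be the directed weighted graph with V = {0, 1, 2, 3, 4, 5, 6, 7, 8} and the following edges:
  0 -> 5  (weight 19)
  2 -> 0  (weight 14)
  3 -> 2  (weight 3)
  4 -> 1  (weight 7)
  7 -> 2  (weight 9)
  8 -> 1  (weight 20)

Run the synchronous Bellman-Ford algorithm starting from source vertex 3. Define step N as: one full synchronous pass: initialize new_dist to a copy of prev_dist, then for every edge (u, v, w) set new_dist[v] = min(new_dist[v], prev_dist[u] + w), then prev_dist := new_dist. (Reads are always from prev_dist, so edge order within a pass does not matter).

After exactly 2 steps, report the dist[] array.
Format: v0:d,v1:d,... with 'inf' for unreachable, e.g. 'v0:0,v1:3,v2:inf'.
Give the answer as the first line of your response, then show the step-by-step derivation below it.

v0:17,v1:inf,v2:3,v3:0,v4:inf,v5:inf,v6:inf,v7:inf,v8:inf

step 1: dist = v0:inf,v1:inf,v2:3,v3:0,v4:inf,v5:inf,v6:inf,v7:inf,v8:inf
step 2: dist = v0:17,v1:inf,v2:3,v3:0,v4:inf,v5:inf,v6:inf,v7:inf,v8:inf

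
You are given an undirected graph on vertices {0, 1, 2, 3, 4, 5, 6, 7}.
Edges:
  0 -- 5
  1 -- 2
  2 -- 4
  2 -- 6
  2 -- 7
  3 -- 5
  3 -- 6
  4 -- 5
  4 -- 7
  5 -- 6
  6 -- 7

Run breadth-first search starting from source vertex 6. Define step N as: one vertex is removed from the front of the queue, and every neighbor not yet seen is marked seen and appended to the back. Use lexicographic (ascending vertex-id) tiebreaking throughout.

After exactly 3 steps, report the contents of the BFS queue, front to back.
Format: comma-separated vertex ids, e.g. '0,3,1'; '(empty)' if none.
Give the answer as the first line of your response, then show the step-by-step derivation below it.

5,7,1,4

step 1: dequeue 6; queue=[2,3,5,7]; order=6
step 2: dequeue 2; queue=[3,5,7,1,4]; order=6,2
step 3: dequeue 3; queue=[5,7,1,4]; order=6,2,3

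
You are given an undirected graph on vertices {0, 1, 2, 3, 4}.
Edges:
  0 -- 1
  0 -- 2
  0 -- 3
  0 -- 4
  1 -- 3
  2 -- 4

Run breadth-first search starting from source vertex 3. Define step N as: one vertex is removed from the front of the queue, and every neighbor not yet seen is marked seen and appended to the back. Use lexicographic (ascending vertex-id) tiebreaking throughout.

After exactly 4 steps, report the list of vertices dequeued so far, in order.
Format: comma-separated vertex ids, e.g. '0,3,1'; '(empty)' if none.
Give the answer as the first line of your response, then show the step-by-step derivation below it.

3,0,1,2

step 1: dequeue 3; queue=[0,1]; order=3
step 2: dequeue 0; queue=[1,2,4]; order=3,0
step 3: dequeue 1; queue=[2,4]; order=3,0,1
step 4: dequeue 2; queue=[4]; order=3,0,1,2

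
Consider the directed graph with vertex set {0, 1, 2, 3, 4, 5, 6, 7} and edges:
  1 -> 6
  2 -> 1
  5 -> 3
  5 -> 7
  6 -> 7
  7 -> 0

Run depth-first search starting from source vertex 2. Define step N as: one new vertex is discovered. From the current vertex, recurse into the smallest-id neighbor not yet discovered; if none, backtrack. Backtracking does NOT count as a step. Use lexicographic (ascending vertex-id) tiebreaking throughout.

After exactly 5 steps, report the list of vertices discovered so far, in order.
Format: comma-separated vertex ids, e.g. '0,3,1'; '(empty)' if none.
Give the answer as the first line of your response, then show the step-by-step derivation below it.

2,1,6,7,0

step 1: discover 2; path=2; order=2
step 2: discover 1; path=2>1; order=2,1
step 3: discover 6; path=2>1>6; order=2,1,6
step 4: discover 7; path=2>1>6>7; order=2,1,6,7
step 5: discover 0; path=2>1>6>7>0; order=2,1,6,7,0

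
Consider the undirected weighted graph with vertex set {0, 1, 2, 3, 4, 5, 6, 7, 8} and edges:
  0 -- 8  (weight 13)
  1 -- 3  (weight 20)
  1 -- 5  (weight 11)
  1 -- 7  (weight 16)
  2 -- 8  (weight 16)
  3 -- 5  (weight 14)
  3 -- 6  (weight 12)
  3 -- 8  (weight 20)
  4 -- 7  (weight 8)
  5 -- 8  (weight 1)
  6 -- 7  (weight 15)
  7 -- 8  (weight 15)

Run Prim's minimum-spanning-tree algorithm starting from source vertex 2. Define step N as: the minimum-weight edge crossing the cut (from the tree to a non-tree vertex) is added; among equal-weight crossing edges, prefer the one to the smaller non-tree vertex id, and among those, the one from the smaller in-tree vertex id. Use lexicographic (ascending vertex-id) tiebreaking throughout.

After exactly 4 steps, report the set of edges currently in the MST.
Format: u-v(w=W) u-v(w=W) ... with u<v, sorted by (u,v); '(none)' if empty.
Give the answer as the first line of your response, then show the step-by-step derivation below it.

0-8(w=13) 1-5(w=11) 2-8(w=16) 5-8(w=1)

step 1: add edge 2-8 (w=16); MST = {2-8(w=16)}
step 2: add edge 5-8 (w=1); MST = {2-8(w=16) 5-8(w=1)}
step 3: add edge 1-5 (w=11); MST = {1-5(w=11) 2-8(w=16) 5-8(w=1)}
step 4: add edge 0-8 (w=13); MST = {0-8(w=13) 1-5(w=11) 2-8(w=16) 5-8(w=1)}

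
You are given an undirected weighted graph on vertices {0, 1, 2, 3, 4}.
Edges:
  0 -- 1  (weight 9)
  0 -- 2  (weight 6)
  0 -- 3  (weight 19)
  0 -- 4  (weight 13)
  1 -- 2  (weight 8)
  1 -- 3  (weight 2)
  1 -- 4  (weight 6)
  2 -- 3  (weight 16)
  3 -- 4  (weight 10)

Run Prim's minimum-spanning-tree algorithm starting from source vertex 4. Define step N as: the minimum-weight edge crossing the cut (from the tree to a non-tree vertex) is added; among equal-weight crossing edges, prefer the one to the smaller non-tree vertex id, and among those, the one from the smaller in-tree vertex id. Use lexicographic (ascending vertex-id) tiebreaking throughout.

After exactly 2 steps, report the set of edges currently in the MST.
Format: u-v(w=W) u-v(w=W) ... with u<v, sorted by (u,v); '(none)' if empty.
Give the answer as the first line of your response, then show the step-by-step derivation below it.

1-3(w=2) 1-4(w=6)

step 1: add edge 1-4 (w=6); MST = {1-4(w=6)}
step 2: add edge 1-3 (w=2); MST = {1-3(w=2) 1-4(w=6)}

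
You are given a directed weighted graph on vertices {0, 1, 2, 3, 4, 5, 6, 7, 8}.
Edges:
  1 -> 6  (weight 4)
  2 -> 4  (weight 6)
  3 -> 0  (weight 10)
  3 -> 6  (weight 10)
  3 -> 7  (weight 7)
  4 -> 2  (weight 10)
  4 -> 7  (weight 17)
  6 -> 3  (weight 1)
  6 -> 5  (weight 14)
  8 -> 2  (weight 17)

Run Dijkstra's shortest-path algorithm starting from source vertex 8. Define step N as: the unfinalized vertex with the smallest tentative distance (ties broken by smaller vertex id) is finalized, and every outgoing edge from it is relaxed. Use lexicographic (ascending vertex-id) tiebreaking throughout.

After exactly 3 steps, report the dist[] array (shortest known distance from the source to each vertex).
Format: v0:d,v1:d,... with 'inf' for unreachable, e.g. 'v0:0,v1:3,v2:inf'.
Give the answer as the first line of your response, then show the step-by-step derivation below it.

v0:inf,v1:inf,v2:17,v3:inf,v4:23,v5:inf,v6:inf,v7:40,v8:0

step 1: dist = v0:inf,v1:inf,v2:17,v3:inf,v4:inf,v5:inf,v6:inf,v7:inf,v8:0
step 2: dist = v0:inf,v1:inf,v2:17,v3:inf,v4:23,v5:inf,v6:inf,v7:inf,v8:0
step 3: dist = v0:inf,v1:inf,v2:17,v3:inf,v4:23,v5:inf,v6:inf,v7:40,v8:0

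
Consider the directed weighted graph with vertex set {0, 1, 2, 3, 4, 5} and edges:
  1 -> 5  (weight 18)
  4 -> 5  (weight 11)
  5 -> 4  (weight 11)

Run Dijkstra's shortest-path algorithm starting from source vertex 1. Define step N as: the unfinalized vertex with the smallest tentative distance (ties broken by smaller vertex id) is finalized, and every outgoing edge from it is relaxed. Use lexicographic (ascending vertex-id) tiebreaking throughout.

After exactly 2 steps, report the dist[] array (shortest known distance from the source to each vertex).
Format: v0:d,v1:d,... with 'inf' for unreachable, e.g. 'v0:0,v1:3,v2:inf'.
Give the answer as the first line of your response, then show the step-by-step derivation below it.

v0:inf,v1:0,v2:inf,v3:inf,v4:29,v5:18

step 1: dist = v0:inf,v1:0,v2:inf,v3:inf,v4:inf,v5:18
step 2: dist = v0:inf,v1:0,v2:inf,v3:inf,v4:29,v5:18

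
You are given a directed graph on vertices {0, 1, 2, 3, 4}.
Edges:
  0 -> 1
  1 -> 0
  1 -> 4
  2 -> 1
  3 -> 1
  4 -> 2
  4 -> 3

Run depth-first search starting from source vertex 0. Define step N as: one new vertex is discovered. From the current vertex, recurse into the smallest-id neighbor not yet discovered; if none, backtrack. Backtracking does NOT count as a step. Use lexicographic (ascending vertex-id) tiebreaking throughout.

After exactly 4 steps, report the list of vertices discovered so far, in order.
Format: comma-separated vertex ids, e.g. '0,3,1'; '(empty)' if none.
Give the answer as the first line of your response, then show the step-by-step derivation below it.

0,1,4,2

step 1: discover 0; path=0; order=0
step 2: discover 1; path=0>1; order=0,1
step 3: discover 4; path=0>1>4; order=0,1,4
step 4: discover 2; path=0>1>4>2; order=0,1,4,2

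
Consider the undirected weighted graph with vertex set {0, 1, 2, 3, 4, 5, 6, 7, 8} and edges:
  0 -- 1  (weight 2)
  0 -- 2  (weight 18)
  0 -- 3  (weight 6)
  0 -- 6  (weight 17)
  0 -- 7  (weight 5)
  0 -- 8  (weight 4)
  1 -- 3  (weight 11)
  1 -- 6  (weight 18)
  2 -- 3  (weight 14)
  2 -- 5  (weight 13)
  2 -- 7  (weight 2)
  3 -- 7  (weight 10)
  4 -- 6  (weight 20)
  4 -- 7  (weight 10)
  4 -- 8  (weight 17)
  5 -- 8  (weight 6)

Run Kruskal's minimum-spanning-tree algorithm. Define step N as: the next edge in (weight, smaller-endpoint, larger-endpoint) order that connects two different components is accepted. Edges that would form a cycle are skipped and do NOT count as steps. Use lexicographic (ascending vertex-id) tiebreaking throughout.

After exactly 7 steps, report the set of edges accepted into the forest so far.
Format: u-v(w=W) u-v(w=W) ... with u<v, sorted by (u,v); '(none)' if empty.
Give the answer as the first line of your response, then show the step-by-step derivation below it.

0-1(w=2) 0-3(w=6) 0-7(w=5) 0-8(w=4) 2-7(w=2) 4-7(w=10) 5-8(w=6)

step 1: add edge 0-1 (w=2); MST = {0-1(w=2)}
step 2: add edge 2-7 (w=2); MST = {0-1(w=2) 2-7(w=2)}
step 3: add edge 0-8 (w=4); MST = {0-1(w=2) 0-8(w=4) 2-7(w=2)}
step 4: add edge 0-7 (w=5); MST = {0-1(w=2) 0-7(w=5) 0-8(w=4) 2-7(w=2)}
step 5: add edge 0-3 (w=6); MST = {0-1(w=2) 0-3(w=6) 0-7(w=5) 0-8(w=4) 2-7(w=2)}
step 6: add edge 5-8 (w=6); MST = {0-1(w=2) 0-3(w=6) 0-7(w=5) 0-8(w=4) 2-7(w=2) 5-8(w=6)}
step 7: add edge 4-7 (w=10); MST = {0-1(w=2) 0-3(w=6) 0-7(w=5) 0-8(w=4) 2-7(w=2) 4-7(w=10) 5-8(w=6)}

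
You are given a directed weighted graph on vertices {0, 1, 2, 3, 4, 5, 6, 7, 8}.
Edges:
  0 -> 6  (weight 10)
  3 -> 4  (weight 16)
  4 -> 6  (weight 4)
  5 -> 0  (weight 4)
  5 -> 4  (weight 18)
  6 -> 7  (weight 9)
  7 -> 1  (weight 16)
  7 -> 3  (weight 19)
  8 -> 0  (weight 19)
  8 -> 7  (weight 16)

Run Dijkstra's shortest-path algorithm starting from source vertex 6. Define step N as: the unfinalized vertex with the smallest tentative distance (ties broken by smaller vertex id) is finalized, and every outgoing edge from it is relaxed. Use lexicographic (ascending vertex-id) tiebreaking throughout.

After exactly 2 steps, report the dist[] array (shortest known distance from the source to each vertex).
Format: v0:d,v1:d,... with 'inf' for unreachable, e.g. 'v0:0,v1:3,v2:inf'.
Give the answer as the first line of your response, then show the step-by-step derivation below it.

v0:inf,v1:25,v2:inf,v3:28,v4:inf,v5:inf,v6:0,v7:9,v8:inf

step 1: dist = v0:inf,v1:inf,v2:inf,v3:inf,v4:inf,v5:inf,v6:0,v7:9,v8:inf
step 2: dist = v0:inf,v1:25,v2:inf,v3:28,v4:inf,v5:inf,v6:0,v7:9,v8:inf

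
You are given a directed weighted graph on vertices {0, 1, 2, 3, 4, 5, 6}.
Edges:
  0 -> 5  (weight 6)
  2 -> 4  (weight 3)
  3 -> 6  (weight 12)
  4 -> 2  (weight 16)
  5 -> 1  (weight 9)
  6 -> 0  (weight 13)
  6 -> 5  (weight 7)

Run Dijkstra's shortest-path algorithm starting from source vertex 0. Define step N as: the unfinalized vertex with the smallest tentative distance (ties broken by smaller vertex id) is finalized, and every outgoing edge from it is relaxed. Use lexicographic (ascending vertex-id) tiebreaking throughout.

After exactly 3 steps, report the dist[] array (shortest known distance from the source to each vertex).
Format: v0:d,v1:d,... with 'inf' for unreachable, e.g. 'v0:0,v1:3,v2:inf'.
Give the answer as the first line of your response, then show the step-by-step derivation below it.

v0:0,v1:15,v2:inf,v3:inf,v4:inf,v5:6,v6:inf

step 1: dist = v0:0,v1:inf,v2:inf,v3:inf,v4:inf,v5:6,v6:inf
step 2: dist = v0:0,v1:15,v2:inf,v3:inf,v4:inf,v5:6,v6:inf
step 3: dist = v0:0,v1:15,v2:inf,v3:inf,v4:inf,v5:6,v6:inf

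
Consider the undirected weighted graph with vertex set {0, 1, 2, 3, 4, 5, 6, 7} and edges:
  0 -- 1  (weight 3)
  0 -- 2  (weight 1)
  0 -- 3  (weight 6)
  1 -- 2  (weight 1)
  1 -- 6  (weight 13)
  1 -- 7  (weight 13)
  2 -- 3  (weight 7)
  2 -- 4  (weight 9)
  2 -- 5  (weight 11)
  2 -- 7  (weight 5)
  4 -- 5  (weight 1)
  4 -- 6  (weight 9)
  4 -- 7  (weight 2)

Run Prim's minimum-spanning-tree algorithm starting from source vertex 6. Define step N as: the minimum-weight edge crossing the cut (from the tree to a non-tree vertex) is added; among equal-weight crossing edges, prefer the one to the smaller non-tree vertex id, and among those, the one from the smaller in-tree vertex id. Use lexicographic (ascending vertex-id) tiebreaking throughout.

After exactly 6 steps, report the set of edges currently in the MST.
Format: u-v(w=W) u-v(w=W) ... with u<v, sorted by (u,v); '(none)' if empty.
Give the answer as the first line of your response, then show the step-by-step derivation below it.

0-2(w=1) 1-2(w=1) 2-7(w=5) 4-5(w=1) 4-6(w=9) 4-7(w=2)

step 1: add edge 4-6 (w=9); MST = {4-6(w=9)}
step 2: add edge 4-5 (w=1); MST = {4-5(w=1) 4-6(w=9)}
step 3: add edge 4-7 (w=2); MST = {4-5(w=1) 4-6(w=9) 4-7(w=2)}
step 4: add edge 2-7 (w=5); MST = {2-7(w=5) 4-5(w=1) 4-6(w=9) 4-7(w=2)}
step 5: add edge 0-2 (w=1); MST = {0-2(w=1) 2-7(w=5) 4-5(w=1) 4-6(w=9) 4-7(w=2)}
step 6: add edge 1-2 (w=1); MST = {0-2(w=1) 1-2(w=1) 2-7(w=5) 4-5(w=1) 4-6(w=9) 4-7(w=2)}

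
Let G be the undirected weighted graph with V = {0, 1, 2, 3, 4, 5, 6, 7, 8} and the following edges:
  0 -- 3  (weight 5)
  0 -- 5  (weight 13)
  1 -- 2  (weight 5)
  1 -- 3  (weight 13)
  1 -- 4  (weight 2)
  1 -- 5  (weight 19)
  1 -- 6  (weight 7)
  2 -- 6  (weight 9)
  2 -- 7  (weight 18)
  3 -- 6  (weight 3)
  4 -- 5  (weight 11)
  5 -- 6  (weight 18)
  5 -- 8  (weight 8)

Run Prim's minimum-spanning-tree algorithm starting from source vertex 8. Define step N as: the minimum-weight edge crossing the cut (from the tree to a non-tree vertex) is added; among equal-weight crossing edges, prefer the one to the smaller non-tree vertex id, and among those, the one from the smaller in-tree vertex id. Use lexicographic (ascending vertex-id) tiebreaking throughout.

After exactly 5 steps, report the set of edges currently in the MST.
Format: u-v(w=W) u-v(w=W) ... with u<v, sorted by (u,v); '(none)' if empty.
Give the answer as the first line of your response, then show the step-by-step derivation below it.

1-2(w=5) 1-4(w=2) 1-6(w=7) 4-5(w=11) 5-8(w=8)

step 1: add edge 5-8 (w=8); MST = {5-8(w=8)}
step 2: add edge 4-5 (w=11); MST = {4-5(w=11) 5-8(w=8)}
step 3: add edge 1-4 (w=2); MST = {1-4(w=2) 4-5(w=11) 5-8(w=8)}
step 4: add edge 1-2 (w=5); MST = {1-2(w=5) 1-4(w=2) 4-5(w=11) 5-8(w=8)}
step 5: add edge 1-6 (w=7); MST = {1-2(w=5) 1-4(w=2) 1-6(w=7) 4-5(w=11) 5-8(w=8)}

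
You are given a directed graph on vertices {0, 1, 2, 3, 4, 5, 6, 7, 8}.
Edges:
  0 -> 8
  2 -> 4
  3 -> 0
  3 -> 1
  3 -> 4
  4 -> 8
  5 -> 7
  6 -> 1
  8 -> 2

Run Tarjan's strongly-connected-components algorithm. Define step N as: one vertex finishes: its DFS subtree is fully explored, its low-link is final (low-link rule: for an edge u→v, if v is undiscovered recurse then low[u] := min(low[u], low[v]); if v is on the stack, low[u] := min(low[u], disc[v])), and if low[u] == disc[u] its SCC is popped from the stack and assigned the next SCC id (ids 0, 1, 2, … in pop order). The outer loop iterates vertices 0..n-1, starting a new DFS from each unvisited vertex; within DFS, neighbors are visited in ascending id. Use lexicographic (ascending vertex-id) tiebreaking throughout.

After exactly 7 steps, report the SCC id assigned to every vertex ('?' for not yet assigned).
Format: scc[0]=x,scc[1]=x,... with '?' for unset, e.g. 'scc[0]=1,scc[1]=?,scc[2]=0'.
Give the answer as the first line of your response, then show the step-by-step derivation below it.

scc[0]=1,scc[1]=2,scc[2]=0,scc[3]=3,scc[4]=0,scc[5]=?,scc[6]=?,scc[7]=4,scc[8]=0

step 1: low=(low[0]=0,low[1]=?,low[2]=2,low[3]=?,low[4]=1,low[5]=?,low[6]=?,low[7]=?,low[8]=1); scc=(scc[0]=?,scc[1]=?,scc[2]=?,scc[3]=?,scc[4]=?,scc[5]=?,scc[6]=?,scc[7]=?,scc[8]=?)
step 2: low=(low[0]=0,low[1]=?,low[2]=1,low[3]=?,low[4]=1,low[5]=?,low[6]=?,low[7]=?,low[8]=1); scc=(scc[0]=?,scc[1]=?,scc[2]=?,scc[3]=?,scc[4]=?,scc[5]=?,scc[6]=?,scc[7]=?,scc[8]=?)
step 3: low=(low[0]=0,low[1]=?,low[2]=1,low[3]=?,low[4]=1,low[5]=?,low[6]=?,low[7]=?,low[8]=1); scc=(scc[0]=?,scc[1]=?,scc[2]=0,scc[3]=?,scc[4]=0,scc[5]=?,scc[6]=?,scc[7]=?,scc[8]=0)
step 4: low=(low[0]=0,low[1]=?,low[2]=1,low[3]=?,low[4]=1,low[5]=?,low[6]=?,low[7]=?,low[8]=1); scc=(scc[0]=1,scc[1]=?,scc[2]=0,scc[3]=?,scc[4]=0,scc[5]=?,scc[6]=?,scc[7]=?,scc[8]=0)
step 5: low=(low[0]=0,low[1]=4,low[2]=1,low[3]=?,low[4]=1,low[5]=?,low[6]=?,low[7]=?,low[8]=1); scc=(scc[0]=1,scc[1]=2,scc[2]=0,scc[3]=?,scc[4]=0,scc[5]=?,scc[6]=?,scc[7]=?,scc[8]=0)
step 6: low=(low[0]=0,low[1]=4,low[2]=1,low[3]=5,low[4]=1,low[5]=?,low[6]=?,low[7]=?,low[8]=1); scc=(scc[0]=1,scc[1]=2,scc[2]=0,scc[3]=3,scc[4]=0,scc[5]=?,scc[6]=?,scc[7]=?,scc[8]=0)
step 7: low=(low[0]=0,low[1]=4,low[2]=1,low[3]=5,low[4]=1,low[5]=6,low[6]=?,low[7]=7,low[8]=1); scc=(scc[0]=1,scc[1]=2,scc[2]=0,scc[3]=3,scc[4]=0,scc[5]=?,scc[6]=?,scc[7]=4,scc[8]=0)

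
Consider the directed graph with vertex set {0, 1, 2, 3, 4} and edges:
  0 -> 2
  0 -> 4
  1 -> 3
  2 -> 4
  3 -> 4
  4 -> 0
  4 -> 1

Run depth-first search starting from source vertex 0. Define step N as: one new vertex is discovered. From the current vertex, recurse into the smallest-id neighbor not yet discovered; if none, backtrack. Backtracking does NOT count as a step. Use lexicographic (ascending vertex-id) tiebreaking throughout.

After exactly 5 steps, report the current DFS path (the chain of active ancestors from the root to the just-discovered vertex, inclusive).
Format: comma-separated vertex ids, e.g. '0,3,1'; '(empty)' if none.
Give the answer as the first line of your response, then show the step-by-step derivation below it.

0,2,4,1,3

step 1: discover 0; path=0; order=0
step 2: discover 2; path=0>2; order=0,2
step 3: discover 4; path=0>2>4; order=0,2,4
step 4: discover 1; path=0>2>4>1; order=0,2,4,1
step 5: discover 3; path=0>2>4>1>3; order=0,2,4,1,3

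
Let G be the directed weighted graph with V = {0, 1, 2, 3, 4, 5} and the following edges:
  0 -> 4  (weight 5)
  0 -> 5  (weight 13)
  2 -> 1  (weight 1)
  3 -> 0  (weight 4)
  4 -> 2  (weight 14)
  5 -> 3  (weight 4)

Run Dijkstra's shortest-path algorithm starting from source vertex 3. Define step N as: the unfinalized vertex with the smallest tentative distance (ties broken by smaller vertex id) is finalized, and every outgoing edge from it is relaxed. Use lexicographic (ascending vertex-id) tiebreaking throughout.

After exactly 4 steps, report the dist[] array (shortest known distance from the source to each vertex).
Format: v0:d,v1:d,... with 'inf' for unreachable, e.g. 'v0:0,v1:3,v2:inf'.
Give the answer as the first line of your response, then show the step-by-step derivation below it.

v0:4,v1:inf,v2:23,v3:0,v4:9,v5:17

step 1: dist = v0:4,v1:inf,v2:inf,v3:0,v4:inf,v5:inf
step 2: dist = v0:4,v1:inf,v2:inf,v3:0,v4:9,v5:17
step 3: dist = v0:4,v1:inf,v2:23,v3:0,v4:9,v5:17
step 4: dist = v0:4,v1:inf,v2:23,v3:0,v4:9,v5:17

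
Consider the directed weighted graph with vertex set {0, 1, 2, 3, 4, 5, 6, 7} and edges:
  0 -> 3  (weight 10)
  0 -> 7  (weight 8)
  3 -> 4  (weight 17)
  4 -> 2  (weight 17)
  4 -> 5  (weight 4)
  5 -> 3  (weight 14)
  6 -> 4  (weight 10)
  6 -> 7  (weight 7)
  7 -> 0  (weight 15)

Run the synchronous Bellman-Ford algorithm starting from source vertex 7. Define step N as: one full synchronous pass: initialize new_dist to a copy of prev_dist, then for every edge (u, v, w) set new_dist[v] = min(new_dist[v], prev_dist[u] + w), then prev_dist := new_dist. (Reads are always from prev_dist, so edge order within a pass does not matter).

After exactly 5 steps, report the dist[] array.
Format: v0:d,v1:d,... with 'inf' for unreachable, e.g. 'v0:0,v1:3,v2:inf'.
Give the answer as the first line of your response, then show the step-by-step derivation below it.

v0:15,v1:inf,v2:59,v3:25,v4:42,v5:46,v6:inf,v7:0

step 1: dist = v0:15,v1:inf,v2:inf,v3:inf,v4:inf,v5:inf,v6:inf,v7:0
step 2: dist = v0:15,v1:inf,v2:inf,v3:25,v4:inf,v5:inf,v6:inf,v7:0
step 3: dist = v0:15,v1:inf,v2:inf,v3:25,v4:42,v5:inf,v6:inf,v7:0
step 4: dist = v0:15,v1:inf,v2:59,v3:25,v4:42,v5:46,v6:inf,v7:0
step 5: dist = v0:15,v1:inf,v2:59,v3:25,v4:42,v5:46,v6:inf,v7:0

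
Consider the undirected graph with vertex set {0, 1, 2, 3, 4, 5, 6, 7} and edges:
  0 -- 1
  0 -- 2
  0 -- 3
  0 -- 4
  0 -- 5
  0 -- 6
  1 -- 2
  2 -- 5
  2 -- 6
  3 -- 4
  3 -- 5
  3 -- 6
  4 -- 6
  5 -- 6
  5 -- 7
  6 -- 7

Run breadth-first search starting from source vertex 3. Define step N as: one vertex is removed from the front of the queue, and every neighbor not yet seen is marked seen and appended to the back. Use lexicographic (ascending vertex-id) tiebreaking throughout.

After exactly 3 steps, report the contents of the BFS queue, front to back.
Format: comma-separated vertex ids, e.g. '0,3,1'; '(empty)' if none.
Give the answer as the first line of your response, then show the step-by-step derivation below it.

5,6,1,2

step 1: dequeue 3; queue=[0,4,5,6]; order=3
step 2: dequeue 0; queue=[4,5,6,1,2]; order=3,0
step 3: dequeue 4; queue=[5,6,1,2]; order=3,0,4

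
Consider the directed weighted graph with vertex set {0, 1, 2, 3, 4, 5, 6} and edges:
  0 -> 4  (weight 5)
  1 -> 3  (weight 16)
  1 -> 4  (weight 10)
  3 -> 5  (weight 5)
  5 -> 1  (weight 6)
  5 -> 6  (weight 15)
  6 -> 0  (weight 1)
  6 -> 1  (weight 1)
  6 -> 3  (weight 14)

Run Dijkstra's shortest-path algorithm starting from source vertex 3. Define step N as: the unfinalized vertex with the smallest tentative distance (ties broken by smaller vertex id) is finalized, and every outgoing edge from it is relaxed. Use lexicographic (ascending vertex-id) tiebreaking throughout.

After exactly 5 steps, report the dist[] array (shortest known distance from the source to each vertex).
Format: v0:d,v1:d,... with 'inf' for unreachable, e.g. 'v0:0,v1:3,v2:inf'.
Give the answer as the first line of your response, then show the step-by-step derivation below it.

v0:21,v1:11,v2:inf,v3:0,v4:21,v5:5,v6:20

step 1: dist = v0:inf,v1:inf,v2:inf,v3:0,v4:inf,v5:5,v6:inf
step 2: dist = v0:inf,v1:11,v2:inf,v3:0,v4:inf,v5:5,v6:20
step 3: dist = v0:inf,v1:11,v2:inf,v3:0,v4:21,v5:5,v6:20
step 4: dist = v0:21,v1:11,v2:inf,v3:0,v4:21,v5:5,v6:20
step 5: dist = v0:21,v1:11,v2:inf,v3:0,v4:21,v5:5,v6:20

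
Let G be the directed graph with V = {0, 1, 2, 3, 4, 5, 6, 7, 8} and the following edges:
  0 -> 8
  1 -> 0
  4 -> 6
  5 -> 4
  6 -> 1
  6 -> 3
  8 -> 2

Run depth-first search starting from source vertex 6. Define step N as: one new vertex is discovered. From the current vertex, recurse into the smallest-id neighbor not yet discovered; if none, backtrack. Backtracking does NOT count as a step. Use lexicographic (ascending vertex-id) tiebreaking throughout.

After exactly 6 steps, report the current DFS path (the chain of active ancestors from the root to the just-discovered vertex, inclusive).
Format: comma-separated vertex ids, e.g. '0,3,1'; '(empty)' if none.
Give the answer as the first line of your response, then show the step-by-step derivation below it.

6,3

step 1: discover 6; path=6; order=6
step 2: discover 1; path=6>1; order=6,1
step 3: discover 0; path=6>1>0; order=6,1,0
step 4: discover 8; path=6>1>0>8; order=6,1,0,8
step 5: discover 2; path=6>1>0>8>2; order=6,1,0,8,2
step 6: discover 3; path=6>3; order=6,1,0,8,2,3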